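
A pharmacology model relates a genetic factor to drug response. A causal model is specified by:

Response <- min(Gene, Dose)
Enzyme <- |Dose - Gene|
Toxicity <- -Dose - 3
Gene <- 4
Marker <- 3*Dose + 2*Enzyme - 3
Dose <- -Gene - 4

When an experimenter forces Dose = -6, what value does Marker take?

-1

Under do(Dose=-6), the mechanism Dose <- -Gene - 4 is discarded; Dose is fixed at -6.
Enzyme = |Dose - Gene|  [with Dose=-6, Gene=4]  = 10
Marker = 3*Dose + 2*Enzyme - 3  [with Dose=-6, Enzyme=10]  = -1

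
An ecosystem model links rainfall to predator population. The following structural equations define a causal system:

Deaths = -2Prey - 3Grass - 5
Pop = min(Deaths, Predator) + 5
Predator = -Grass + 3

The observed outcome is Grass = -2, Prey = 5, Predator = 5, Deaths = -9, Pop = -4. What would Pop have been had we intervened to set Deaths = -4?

Intervening sets Deaths = -4 and removes its equation (Deaths = -2Prey - 3Grass - 5).
Predator = -Grass + 3  [with Grass=-2]  = 5
Pop = min(Deaths, Predator) + 5  [with Deaths=-4, Predator=5]  = 1

1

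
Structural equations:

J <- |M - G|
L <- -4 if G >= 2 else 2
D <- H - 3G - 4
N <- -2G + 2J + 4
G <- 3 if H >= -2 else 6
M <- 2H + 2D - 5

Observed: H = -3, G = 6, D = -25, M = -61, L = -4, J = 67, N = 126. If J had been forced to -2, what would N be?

Intervening sets J = -2 and removes its equation (J <- |M - G|).
G = 3 if H >= -2 else 6  [with H=-3]  = 6
N = -2G + 2J + 4  [with G=6, J=-2]  = -12

-12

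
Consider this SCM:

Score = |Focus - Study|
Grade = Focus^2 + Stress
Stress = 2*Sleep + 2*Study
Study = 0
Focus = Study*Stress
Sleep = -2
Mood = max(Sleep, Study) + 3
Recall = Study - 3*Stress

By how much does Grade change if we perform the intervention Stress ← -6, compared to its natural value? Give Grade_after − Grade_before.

-2

The intervention breaks the incoming arrows to Stress: Stress = 2*Sleep + 2*Study no longer applies, and Stress = -6.
Focus = Study*Stress  [with Study=0, Stress=-6]  = 0
Grade = Focus^2 + Stress  [with Focus=0, Stress=-6]  = -6
Without intervention: Stress = 2*Sleep + 2*Study  [with Sleep=-2, Study=0]  = -4; Focus = Study*Stress  [with Study=0, Stress=-4]  = 0; Grade = Focus^2 + Stress  [with Focus=0, Stress=-4]  = -4.
Change = -6 − (-4) = -2.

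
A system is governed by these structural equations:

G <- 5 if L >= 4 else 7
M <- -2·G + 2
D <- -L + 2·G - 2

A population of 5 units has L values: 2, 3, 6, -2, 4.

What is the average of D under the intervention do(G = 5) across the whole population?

Every unit gets G=5 under the intervention. D values become 6, 5, 2, 10, 4; E[D|do(G=5)] = 5.4.

5.4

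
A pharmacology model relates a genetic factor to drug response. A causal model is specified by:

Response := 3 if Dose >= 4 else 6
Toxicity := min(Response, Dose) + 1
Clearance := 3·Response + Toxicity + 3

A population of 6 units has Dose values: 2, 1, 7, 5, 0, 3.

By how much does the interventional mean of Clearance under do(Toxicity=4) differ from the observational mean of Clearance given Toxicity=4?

do(Toxicity=4) breaks Toxicity's dependence on Dose. With Toxicity=4 fixed, Clearance across the units is 25, 25, 16, 16, 25, 25, mean 22.
E[Clearance|Toxicity=4] averages over only the 3 units with Toxicity=4 (Dose = 7, 5, 3): Clearance = 16, 16, 25, mean 19.
Difference = 22 − 19 = 3.

3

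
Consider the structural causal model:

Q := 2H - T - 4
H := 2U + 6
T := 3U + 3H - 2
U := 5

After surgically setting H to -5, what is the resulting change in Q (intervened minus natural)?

21

Under do(H=-5), the mechanism H := 2U + 6 is discarded; H is fixed at -5.
T = 3U + 3H - 2  [with U=5, H=-5]  = -2
Q = 2H - T - 4  [with H=-5, T=-2]  = -12
Without intervention: H = 2U + 6  [with U=5]  = 16; T = 3U + 3H - 2  [with U=5, H=16]  = 61; Q = 2H - T - 4  [with H=16, T=61]  = -33.
Change = -12 − (-33) = 21.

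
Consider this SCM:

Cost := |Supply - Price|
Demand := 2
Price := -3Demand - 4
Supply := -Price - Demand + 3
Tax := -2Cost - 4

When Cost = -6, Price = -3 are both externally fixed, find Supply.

4

Setting Cost = -6, Price = -3 by intervention discards those variables' equations.
Supply = -Price - Demand + 3  [with Price=-3, Demand=2]  = 4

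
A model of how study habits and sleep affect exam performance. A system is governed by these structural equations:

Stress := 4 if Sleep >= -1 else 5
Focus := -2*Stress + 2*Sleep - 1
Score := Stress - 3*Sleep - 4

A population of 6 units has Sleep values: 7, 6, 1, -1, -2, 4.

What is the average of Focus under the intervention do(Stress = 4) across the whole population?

-4

Every unit gets Stress=4 under the intervention. Focus values become 5, 3, -7, -11, -13, -1; E[Focus|do(Stress=4)] = -4.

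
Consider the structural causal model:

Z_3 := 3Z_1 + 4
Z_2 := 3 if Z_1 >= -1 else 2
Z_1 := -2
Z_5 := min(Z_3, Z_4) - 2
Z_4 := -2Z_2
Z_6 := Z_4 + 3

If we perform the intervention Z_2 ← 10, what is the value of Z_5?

-22

do(Z_2=10) replaces the equation Z_2 := 3 if Z_1 >= -1 else 2 with the constant Z_2 = 10.
Z_3 = 3Z_1 + 4  [with Z_1=-2]  = -2
Z_4 = -2Z_2  [with Z_2=10]  = -20
Z_5 = min(Z_3, Z_4) - 2  [with Z_3=-2, Z_4=-20]  = -22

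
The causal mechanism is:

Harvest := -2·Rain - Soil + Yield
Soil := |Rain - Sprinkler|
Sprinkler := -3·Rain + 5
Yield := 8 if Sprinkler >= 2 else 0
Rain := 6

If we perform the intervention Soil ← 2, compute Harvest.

do(Soil=2) replaces the equation Soil := |Rain - Sprinkler| with the constant Soil = 2.
Sprinkler = -3·Rain + 5  [with Rain=6]  = -13
Yield = 8 if Sprinkler >= 2 else 0  [with Sprinkler=-13]  = 0
Harvest = -2·Rain - Soil + Yield  [with Rain=6, Soil=2, Yield=0]  = -14

-14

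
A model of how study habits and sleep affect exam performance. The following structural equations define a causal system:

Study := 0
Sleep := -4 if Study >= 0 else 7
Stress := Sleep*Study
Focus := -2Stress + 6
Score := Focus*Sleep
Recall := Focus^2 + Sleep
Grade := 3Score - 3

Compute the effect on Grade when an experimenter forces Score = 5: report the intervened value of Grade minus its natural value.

Under do(Score=5), the mechanism Score := Focus*Sleep is discarded; Score is fixed at 5.
Grade = 3Score - 3  [with Score=5]  = 12
Without intervention: Sleep = -4 if Study >= 0 else 7  [with Study=0]  = -4; Stress = Sleep*Study  [with Sleep=-4, Study=0]  = 0; Focus = -2Stress + 6  [with Stress=0]  = 6; Score = Focus*Sleep  [with Focus=6, Sleep=-4]  = -24; Grade = 3Score - 3  [with Score=-24]  = -75.
Change = 12 − (-75) = 87.

87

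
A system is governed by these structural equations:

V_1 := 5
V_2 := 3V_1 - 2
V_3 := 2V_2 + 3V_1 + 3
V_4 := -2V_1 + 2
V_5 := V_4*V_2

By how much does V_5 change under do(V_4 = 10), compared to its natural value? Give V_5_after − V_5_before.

234

Intervening sets V_4 = 10 and removes its equation (V_4 := -2V_1 + 2).
V_2 = 3V_1 - 2  [with V_1=5]  = 13
V_5 = V_4*V_2  [with V_4=10, V_2=13]  = 130
Without intervention: V_2 = 3V_1 - 2  [with V_1=5]  = 13; V_4 = -2V_1 + 2  [with V_1=5]  = -8; V_5 = V_4*V_2  [with V_4=-8, V_2=13]  = -104.
Change = 130 − (-104) = 234.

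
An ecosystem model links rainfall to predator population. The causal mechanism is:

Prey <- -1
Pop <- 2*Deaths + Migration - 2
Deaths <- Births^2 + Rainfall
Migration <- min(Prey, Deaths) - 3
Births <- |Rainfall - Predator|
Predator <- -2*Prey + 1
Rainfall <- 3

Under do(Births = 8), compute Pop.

The intervention breaks the incoming arrows to Births: Births <- |Rainfall - Predator| no longer applies, and Births = 8.
Deaths = Births^2 + Rainfall  [with Births=8, Rainfall=3]  = 67
Migration = min(Prey, Deaths) - 3  [with Prey=-1, Deaths=67]  = -4
Pop = 2*Deaths + Migration - 2  [with Deaths=67, Migration=-4]  = 128

128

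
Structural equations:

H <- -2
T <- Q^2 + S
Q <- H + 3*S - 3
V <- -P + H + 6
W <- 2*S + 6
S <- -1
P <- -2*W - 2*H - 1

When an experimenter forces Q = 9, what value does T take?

80

do(Q=9) replaces the equation Q <- H + 3*S - 3 with the constant Q = 9.
T = Q^2 + S  [with Q=9, S=-1]  = 80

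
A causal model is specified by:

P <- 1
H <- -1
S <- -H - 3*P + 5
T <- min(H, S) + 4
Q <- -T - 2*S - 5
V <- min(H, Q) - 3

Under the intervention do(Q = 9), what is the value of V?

-4

The intervention breaks the incoming arrows to Q: Q <- -T - 2*S - 5 no longer applies, and Q = 9.
V = min(H, Q) - 3  [with H=-1, Q=9]  = -4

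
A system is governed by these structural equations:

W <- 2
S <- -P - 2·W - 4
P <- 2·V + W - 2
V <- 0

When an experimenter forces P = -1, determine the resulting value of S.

The intervention breaks the incoming arrows to P: P <- 2·V + W - 2 no longer applies, and P = -1.
S = -P - 2·W - 4  [with P=-1, W=2]  = -7

-7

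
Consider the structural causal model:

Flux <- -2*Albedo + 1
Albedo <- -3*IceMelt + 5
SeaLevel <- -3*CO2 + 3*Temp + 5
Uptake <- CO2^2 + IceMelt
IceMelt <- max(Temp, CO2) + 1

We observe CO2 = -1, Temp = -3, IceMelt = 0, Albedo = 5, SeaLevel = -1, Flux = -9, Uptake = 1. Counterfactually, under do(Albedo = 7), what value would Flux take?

-13

Under do(Albedo=7), the mechanism Albedo <- -3*IceMelt + 5 is discarded; Albedo is fixed at 7.
Flux = -2*Albedo + 1  [with Albedo=7]  = -13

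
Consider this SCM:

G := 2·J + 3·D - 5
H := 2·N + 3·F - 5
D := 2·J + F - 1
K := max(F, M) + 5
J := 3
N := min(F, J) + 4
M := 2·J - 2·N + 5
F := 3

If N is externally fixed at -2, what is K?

The intervention breaks the incoming arrows to N: N := min(F, J) + 4 no longer applies, and N = -2.
M = 2·J - 2·N + 5  [with J=3, N=-2]  = 15
K = max(F, M) + 5  [with F=3, M=15]  = 20

20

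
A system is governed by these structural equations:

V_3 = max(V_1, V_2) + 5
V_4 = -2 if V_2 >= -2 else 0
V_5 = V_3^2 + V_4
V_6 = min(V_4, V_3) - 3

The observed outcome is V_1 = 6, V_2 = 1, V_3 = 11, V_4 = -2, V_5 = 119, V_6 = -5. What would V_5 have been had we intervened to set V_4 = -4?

Intervening sets V_4 = -4 and removes its equation (V_4 = -2 if V_2 >= -2 else 0).
V_3 = max(V_1, V_2) + 5  [with V_1=6, V_2=1]  = 11
V_5 = V_3^2 + V_4  [with V_3=11, V_4=-4]  = 117

117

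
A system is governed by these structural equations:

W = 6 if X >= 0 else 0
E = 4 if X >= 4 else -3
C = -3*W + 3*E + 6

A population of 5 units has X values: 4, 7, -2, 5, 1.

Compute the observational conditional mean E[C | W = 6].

E[C|W=6] averages over only the 4 units with W=6 (X = 4, 7, 5, 1): C = 0, 0, 0, -21, mean -5.25.

-5.25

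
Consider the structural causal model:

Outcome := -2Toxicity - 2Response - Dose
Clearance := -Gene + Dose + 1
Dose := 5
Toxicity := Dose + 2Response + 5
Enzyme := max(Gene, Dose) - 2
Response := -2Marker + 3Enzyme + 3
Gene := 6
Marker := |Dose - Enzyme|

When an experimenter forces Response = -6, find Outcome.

11

do(Response=-6) replaces the equation Response := -2Marker + 3Enzyme + 3 with the constant Response = -6.
Toxicity = Dose + 2Response + 5  [with Dose=5, Response=-6]  = -2
Outcome = -2Toxicity - 2Response - Dose  [with Toxicity=-2, Response=-6, Dose=5]  = 11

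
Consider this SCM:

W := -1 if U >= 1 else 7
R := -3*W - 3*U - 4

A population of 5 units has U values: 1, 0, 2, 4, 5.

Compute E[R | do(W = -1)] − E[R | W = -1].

Under do(W=-1), W's equation is replaced by W=-1 for every unit. Per-unit R: -4, -1, -7, -13, -16. Mean = -8.2.
Observing W=-1 restricts to units where W's equation naturally yields -1: U ∈ {1, 2, 4, 5}. In that subpopulation R = -4, -7, -13, -16, mean -10.
Difference = -8.2 − (-10) = 1.8.

1.8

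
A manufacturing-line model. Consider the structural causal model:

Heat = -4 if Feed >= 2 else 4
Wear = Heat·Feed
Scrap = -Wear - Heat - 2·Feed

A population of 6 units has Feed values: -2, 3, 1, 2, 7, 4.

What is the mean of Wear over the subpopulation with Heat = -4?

-16

E[Wear|Heat=-4] averages over only the 4 units with Heat=-4 (Feed = 3, 2, 7, 4): Wear = -12, -8, -28, -16, mean -16.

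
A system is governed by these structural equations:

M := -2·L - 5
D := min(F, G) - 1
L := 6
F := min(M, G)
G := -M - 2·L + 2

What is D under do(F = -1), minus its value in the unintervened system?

Intervening sets F = -1 and removes its equation (F := min(M, G)).
M = -2·L - 5  [with L=6]  = -17
G = -M - 2·L + 2  [with M=-17, L=6]  = 7
D = min(F, G) - 1  [with F=-1, G=7]  = -2
Without intervention: M = -2·L - 5  [with L=6]  = -17; G = -M - 2·L + 2  [with M=-17, L=6]  = 7; F = min(M, G)  [with M=-17, G=7]  = -17; D = min(F, G) - 1  [with F=-17, G=7]  = -18.
Change = -2 − (-18) = 16.

16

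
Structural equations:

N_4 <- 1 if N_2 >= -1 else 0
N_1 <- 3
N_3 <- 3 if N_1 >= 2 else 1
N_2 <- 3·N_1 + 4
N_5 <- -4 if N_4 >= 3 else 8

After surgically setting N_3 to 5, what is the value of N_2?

Under do(N_3=5), the mechanism N_3 <- 3 if N_1 >= 2 else 1 is discarded; N_3 is fixed at 5.
Since N_2 is not a descendant of the intervened variable, it is unaffected.
N_2 = 3·N_1 + 4  [with N_1=3]  = 13

13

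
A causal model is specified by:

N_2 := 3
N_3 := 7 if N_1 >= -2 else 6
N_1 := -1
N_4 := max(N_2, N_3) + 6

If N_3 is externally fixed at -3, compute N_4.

9

The intervention breaks the incoming arrows to N_3: N_3 := 7 if N_1 >= -2 else 6 no longer applies, and N_3 = -3.
N_4 = max(N_2, N_3) + 6  [with N_2=3, N_3=-3]  = 9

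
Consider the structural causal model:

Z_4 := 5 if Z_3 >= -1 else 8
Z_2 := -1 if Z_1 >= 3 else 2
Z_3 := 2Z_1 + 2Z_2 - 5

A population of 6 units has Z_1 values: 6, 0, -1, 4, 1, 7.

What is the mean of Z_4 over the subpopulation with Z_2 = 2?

Conditioning on Z_2=2 selects the 3 unit(s) with Z_1 ∈ {0, -1, 1}. Their Z_4 values: 5, 8, 5. Mean = 6.

6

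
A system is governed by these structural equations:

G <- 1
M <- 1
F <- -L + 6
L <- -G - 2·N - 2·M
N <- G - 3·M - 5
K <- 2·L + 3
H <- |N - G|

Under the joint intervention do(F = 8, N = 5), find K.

The joint intervention fixes F = 8, N = 5, removing each variable's own equation.
L = -G - 2·N - 2·M  [with G=1, N=5, M=1]  = -13
K = 2·L + 3  [with L=-13]  = -23

-23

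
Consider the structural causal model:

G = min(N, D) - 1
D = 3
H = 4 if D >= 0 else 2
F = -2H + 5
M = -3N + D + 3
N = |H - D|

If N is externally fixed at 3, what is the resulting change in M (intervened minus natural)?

-6

do(N=3) replaces the equation N = |H - D| with the constant N = 3.
M = -3N + D + 3  [with N=3, D=3]  = -3
Without intervention: H = 4 if D >= 0 else 2  [with D=3]  = 4; N = |H - D|  [with H=4, D=3]  = 1; M = -3N + D + 3  [with N=1, D=3]  = 3.
Change = -3 − 3 = -6.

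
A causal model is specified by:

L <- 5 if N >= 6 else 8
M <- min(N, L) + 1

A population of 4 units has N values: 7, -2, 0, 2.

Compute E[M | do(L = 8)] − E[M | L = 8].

1.75

The intervention sets L=8 in all 4 units regardless of N. Recomputing M per unit gives 8, -1, 1, 3; average 2.75.
E[M|L=8] averages over only the 3 units with L=8 (N = -2, 0, 2): M = -1, 1, 3, mean 1.
Difference = 2.75 − 1 = 1.75.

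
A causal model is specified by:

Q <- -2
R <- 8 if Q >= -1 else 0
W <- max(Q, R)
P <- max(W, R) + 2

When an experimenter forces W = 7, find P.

The intervention breaks the incoming arrows to W: W <- max(Q, R) no longer applies, and W = 7.
R = 8 if Q >= -1 else 0  [with Q=-2]  = 0
P = max(W, R) + 2  [with W=7, R=0]  = 9

9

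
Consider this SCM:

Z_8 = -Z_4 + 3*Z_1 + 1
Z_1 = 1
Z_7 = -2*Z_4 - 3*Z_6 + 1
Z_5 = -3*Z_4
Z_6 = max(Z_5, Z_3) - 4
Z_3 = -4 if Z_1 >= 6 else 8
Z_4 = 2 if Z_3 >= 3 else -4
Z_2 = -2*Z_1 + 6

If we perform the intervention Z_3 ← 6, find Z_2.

Under do(Z_3=6), the mechanism Z_3 = -4 if Z_1 >= 6 else 8 is discarded; Z_3 is fixed at 6.
Since Z_2 is not a descendant of the intervened variable, it is unaffected.
Z_2 = -2*Z_1 + 6  [with Z_1=1]  = 4

4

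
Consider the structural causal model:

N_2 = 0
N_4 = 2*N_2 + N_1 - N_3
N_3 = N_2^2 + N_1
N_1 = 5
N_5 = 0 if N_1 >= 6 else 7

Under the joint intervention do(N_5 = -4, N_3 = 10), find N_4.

Under do(N_5 = -4, N_3 = 10), each intervened variable's structural equation is replaced by its fixed value.
N_4 = 2*N_2 + N_1 - N_3  [with N_2=0, N_1=5, N_3=10]  = -5

-5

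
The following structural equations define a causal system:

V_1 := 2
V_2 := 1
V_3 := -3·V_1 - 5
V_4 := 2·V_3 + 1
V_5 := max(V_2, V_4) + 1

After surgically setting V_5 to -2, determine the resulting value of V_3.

do(V_5=-2) replaces the equation V_5 := max(V_2, V_4) + 1 with the constant V_5 = -2.
V_3 is not downstream of the intervention, so its value is determined by the original equations.
V_3 = -3·V_1 - 5  [with V_1=2]  = -11

-11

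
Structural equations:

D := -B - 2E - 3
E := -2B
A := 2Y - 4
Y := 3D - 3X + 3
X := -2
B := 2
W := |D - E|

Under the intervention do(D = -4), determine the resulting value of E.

Under do(D=-4), the mechanism D := -B - 2E - 3 is discarded; D is fixed at -4.
Since E is not a descendant of the intervened variable, it is unaffected.
E = -2B  [with B=2]  = -4

-4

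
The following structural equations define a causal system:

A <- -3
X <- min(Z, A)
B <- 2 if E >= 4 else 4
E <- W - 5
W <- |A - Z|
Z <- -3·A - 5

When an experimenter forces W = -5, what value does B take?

do(W=-5) replaces the equation W <- |A - Z| with the constant W = -5.
E = W - 5  [with W=-5]  = -10
B = 2 if E >= 4 else 4  [with E=-10]  = 4

4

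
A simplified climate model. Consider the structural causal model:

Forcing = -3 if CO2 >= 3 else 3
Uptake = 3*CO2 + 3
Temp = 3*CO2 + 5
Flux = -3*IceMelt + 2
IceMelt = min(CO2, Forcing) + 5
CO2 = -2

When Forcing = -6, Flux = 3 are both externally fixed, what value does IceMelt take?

The joint intervention fixes Forcing = -6, Flux = 3, removing each variable's own equation.
IceMelt = min(CO2, Forcing) + 5  [with CO2=-2, Forcing=-6]  = -1

-1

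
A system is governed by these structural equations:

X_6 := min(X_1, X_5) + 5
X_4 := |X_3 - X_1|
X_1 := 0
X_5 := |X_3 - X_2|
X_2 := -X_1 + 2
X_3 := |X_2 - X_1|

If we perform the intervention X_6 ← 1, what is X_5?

0

do(X_6=1) replaces the equation X_6 := min(X_1, X_5) + 5 with the constant X_6 = 1.
Since X_5 is not a descendant of the intervened variable, it is unaffected.
X_2 = -X_1 + 2  [with X_1=0]  = 2
X_3 = |X_2 - X_1|  [with X_2=2, X_1=0]  = 2
X_5 = |X_3 - X_2|  [with X_3=2, X_2=2]  = 0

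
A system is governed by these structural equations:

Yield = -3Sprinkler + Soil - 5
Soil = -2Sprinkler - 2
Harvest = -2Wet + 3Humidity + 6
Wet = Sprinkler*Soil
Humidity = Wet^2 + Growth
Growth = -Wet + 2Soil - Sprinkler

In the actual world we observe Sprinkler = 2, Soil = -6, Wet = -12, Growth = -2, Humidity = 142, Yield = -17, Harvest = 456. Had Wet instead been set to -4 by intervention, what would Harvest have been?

The intervention breaks the incoming arrows to Wet: Wet = Sprinkler*Soil no longer applies, and Wet = -4.
Soil = -2Sprinkler - 2  [with Sprinkler=2]  = -6
Growth = -Wet + 2Soil - Sprinkler  [with Wet=-4, Soil=-6, Sprinkler=2]  = -10
Humidity = Wet^2 + Growth  [with Wet=-4, Growth=-10]  = 6
Harvest = -2Wet + 3Humidity + 6  [with Wet=-4, Humidity=6]  = 32

32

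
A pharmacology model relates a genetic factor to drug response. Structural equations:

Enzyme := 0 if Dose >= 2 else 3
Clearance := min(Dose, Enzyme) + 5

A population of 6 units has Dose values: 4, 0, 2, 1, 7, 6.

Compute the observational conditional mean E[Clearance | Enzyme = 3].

Observing Enzyme=3 restricts to units where Enzyme's equation naturally yields 3: Dose ∈ {0, 1}. In that subpopulation Clearance = 5, 6, mean 5.5.

5.5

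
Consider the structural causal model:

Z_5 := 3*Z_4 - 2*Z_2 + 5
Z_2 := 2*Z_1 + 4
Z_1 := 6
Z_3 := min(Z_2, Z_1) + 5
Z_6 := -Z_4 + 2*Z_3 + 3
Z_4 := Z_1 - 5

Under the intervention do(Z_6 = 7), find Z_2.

16

do(Z_6=7) replaces the equation Z_6 := -Z_4 + 2*Z_3 + 3 with the constant Z_6 = 7.
Z_2 is not downstream of the intervention, so its value is determined by the original equations.
Z_2 = 2*Z_1 + 4  [with Z_1=6]  = 16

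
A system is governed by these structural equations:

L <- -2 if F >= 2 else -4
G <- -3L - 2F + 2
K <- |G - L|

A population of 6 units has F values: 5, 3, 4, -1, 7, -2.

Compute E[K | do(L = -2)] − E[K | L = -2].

The intervention sets L=-2 in all 6 units regardless of F. Recomputing K per unit gives 0, 4, 2, 12, 4, 14; average 6.
Conditioning on L=-2 selects the 4 unit(s) with F ∈ {5, 3, 4, 7}. Their K values: 0, 4, 2, 4. Mean = 2.5.
Difference = 6 − 2.5 = 3.5.

3.5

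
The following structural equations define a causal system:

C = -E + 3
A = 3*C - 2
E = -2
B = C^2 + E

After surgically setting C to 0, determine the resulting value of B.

-2

The intervention breaks the incoming arrows to C: C = -E + 3 no longer applies, and C = 0.
B = C^2 + E  [with C=0, E=-2]  = -2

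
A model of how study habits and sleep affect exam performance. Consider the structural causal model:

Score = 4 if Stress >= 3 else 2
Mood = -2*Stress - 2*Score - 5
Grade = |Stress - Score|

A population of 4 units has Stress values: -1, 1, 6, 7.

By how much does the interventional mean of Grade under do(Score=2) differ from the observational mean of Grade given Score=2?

The intervention sets Score=2 in all 4 units regardless of Stress. Recomputing Grade per unit gives 3, 1, 4, 5; average 3.25.
E[Grade|Score=2] averages over only the 2 units with Score=2 (Stress = -1, 1): Grade = 3, 1, mean 2.
Difference = 3.25 − 2 = 1.25.

1.25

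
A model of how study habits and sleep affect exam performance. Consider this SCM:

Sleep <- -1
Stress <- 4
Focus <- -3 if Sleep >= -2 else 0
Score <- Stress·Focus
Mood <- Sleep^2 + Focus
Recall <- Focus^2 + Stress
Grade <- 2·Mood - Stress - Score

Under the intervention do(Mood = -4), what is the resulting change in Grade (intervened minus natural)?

-4

Under do(Mood=-4), the mechanism Mood <- Sleep^2 + Focus is discarded; Mood is fixed at -4.
Focus = -3 if Sleep >= -2 else 0  [with Sleep=-1]  = -3
Score = Stress·Focus  [with Stress=4, Focus=-3]  = -12
Grade = 2·Mood - Stress - Score  [with Mood=-4, Stress=4, Score=-12]  = 0
Without intervention: Focus = -3 if Sleep >= -2 else 0  [with Sleep=-1]  = -3; Score = Stress·Focus  [with Stress=4, Focus=-3]  = -12; Mood = Sleep^2 + Focus  [with Sleep=-1, Focus=-3]  = -2; Grade = 2·Mood - Stress - Score  [with Mood=-2, Stress=4, Score=-12]  = 4.
Change = 0 − 4 = -4.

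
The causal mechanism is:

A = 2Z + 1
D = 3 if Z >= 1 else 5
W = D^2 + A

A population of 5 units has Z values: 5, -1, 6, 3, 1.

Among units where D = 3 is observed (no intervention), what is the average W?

17.5

E[W|D=3] averages over only the 4 units with D=3 (Z = 5, 6, 3, 1): W = 20, 22, 16, 12, mean 17.5.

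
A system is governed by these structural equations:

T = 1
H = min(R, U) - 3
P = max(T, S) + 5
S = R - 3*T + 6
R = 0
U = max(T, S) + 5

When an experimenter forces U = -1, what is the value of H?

The intervention breaks the incoming arrows to U: U = max(T, S) + 5 no longer applies, and U = -1.
H = min(R, U) - 3  [with R=0, U=-1]  = -4

-4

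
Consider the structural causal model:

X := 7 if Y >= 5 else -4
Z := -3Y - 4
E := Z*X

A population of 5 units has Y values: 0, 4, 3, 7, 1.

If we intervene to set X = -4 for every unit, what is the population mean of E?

The intervention sets X=-4 in all 5 units regardless of Y. Recomputing E per unit gives 16, 64, 52, 100, 28; average 52.

52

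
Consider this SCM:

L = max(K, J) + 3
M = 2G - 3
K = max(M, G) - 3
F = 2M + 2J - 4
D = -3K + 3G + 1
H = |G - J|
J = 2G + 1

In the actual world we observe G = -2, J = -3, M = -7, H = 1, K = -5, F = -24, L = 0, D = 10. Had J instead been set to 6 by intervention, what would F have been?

Under do(J=6), the mechanism J = 2G + 1 is discarded; J is fixed at 6.
M = 2G - 3  [with G=-2]  = -7
F = 2M + 2J - 4  [with M=-7, J=6]  = -6

-6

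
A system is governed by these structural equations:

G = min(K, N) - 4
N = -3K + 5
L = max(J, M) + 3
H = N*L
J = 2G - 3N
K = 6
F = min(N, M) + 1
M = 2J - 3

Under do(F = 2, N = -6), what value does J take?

-2

Under do(F = 2, N = -6), each intervened variable's structural equation is replaced by its fixed value.
G = min(K, N) - 4  [with K=6, N=-6]  = -10
J = 2G - 3N  [with G=-10, N=-6]  = -2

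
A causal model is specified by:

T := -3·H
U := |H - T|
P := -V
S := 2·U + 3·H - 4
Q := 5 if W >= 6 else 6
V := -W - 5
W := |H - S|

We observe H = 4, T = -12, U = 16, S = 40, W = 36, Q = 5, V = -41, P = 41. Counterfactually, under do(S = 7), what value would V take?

The intervention breaks the incoming arrows to S: S := 2·U + 3·H - 4 no longer applies, and S = 7.
W = |H - S|  [with H=4, S=7]  = 3
V = -W - 5  [with W=3]  = -8

-8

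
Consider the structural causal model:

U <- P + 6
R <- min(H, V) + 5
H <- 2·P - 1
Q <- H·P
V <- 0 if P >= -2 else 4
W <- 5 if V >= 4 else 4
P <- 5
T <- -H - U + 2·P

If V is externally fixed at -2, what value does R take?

The intervention breaks the incoming arrows to V: V <- 0 if P >= -2 else 4 no longer applies, and V = -2.
H = 2·P - 1  [with P=5]  = 9
R = min(H, V) + 5  [with H=9, V=-2]  = 3

3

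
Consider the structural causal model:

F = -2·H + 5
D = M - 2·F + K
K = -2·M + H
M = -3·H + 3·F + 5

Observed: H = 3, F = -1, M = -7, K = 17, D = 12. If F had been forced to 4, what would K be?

-13

Under do(F=4), the mechanism F = -2·H + 5 is discarded; F is fixed at 4.
M = -3·H + 3·F + 5  [with H=3, F=4]  = 8
K = -2·M + H  [with M=8, H=3]  = -13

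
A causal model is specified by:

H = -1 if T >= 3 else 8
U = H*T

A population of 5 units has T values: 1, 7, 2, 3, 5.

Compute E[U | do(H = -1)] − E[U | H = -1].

The intervention sets H=-1 in all 5 units regardless of T. Recomputing U per unit gives -1, -7, -2, -3, -5; average -3.6.
E[U|H=-1] averages over only the 3 units with H=-1 (T = 7, 3, 5): U = -7, -3, -5, mean -5.
Difference = -3.6 − (-5) = 1.4.

1.4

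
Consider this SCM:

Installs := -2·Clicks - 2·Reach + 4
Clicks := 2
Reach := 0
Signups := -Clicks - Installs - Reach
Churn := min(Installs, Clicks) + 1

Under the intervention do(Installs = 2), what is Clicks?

Under do(Installs=2), the mechanism Installs := -2·Clicks - 2·Reach + 4 is discarded; Installs is fixed at 2.
Since Clicks is not a descendant of the intervened variable, it is unaffected.

2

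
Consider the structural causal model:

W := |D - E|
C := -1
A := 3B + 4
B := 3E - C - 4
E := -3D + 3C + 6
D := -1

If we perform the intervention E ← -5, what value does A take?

-50

The intervention breaks the incoming arrows to E: E := -3D + 3C + 6 no longer applies, and E = -5.
B = 3E - C - 4  [with E=-5, C=-1]  = -18
A = 3B + 4  [with B=-18]  = -50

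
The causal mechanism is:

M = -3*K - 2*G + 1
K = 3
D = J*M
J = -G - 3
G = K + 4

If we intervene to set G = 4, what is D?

112

do(G=4) replaces the equation G = K + 4 with the constant G = 4.
J = -G - 3  [with G=4]  = -7
M = -3*K - 2*G + 1  [with K=3, G=4]  = -16
D = J*M  [with J=-7, M=-16]  = 112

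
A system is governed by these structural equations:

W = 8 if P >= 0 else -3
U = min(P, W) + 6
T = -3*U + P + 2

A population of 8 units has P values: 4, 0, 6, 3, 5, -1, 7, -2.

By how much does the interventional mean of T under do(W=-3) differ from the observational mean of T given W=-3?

Under do(W=-3), W's equation is replaced by W=-3 for every unit. Per-unit T: -3, -7, -1, -4, -2, -8, 0, -9. Mean = -4.25.
Conditioning on W=-3 selects the 2 unit(s) with P ∈ {-1, -2}. Their T values: -8, -9. Mean = -8.5.
Difference = -4.25 − (-8.5) = 4.25.

4.25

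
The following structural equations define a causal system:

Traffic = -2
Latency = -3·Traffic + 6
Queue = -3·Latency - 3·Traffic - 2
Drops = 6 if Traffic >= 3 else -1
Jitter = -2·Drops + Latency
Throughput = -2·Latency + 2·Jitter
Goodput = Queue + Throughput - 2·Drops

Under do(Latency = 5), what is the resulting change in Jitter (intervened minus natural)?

do(Latency=5) replaces the equation Latency = -3·Traffic + 6 with the constant Latency = 5.
Drops = 6 if Traffic >= 3 else -1  [with Traffic=-2]  = -1
Jitter = -2·Drops + Latency  [with Drops=-1, Latency=5]  = 7
Without intervention: Latency = -3·Traffic + 6  [with Traffic=-2]  = 12; Drops = 6 if Traffic >= 3 else -1  [with Traffic=-2]  = -1; Jitter = -2·Drops + Latency  [with Drops=-1, Latency=12]  = 14.
Change = 7 − 14 = -7.

-7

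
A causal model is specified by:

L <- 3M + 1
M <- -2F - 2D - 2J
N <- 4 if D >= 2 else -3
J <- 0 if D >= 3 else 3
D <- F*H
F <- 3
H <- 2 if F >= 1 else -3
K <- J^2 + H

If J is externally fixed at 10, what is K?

102

Under do(J=10), the mechanism J <- 0 if D >= 3 else 3 is discarded; J is fixed at 10.
H = 2 if F >= 1 else -3  [with F=3]  = 2
K = J^2 + H  [with J=10, H=2]  = 102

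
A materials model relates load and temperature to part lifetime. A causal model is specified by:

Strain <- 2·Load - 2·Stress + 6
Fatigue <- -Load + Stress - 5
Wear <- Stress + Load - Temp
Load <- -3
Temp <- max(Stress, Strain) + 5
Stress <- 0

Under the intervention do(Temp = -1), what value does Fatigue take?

-2

Under do(Temp=-1), the mechanism Temp <- max(Stress, Strain) + 5 is discarded; Temp is fixed at -1.
Since Fatigue is not a descendant of the intervened variable, it is unaffected.
Fatigue = -Load + Stress - 5  [with Load=-3, Stress=0]  = -2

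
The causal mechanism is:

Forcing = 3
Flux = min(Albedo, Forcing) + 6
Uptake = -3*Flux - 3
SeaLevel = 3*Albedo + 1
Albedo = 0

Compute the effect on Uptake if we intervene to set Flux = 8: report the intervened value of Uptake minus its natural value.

-6

Intervening sets Flux = 8 and removes its equation (Flux = min(Albedo, Forcing) + 6).
Uptake = -3*Flux - 3  [with Flux=8]  = -27
Without intervention: Flux = min(Albedo, Forcing) + 6  [with Albedo=0, Forcing=3]  = 6; Uptake = -3*Flux - 3  [with Flux=6]  = -21.
Change = -27 − (-21) = -6.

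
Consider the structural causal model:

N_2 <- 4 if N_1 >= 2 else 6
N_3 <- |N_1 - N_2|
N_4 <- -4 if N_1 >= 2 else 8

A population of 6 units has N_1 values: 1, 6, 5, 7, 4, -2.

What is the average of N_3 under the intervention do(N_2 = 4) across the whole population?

Every unit gets N_2=4 under the intervention. N_3 values become 3, 2, 1, 3, 0, 6; E[N_3|do(N_2=4)] = 2.5.

2.5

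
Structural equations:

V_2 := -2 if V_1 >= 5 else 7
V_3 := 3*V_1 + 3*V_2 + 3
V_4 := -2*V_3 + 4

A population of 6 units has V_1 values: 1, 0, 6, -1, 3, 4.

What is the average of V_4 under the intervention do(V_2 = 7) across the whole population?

-57

Under do(V_2=7), V_2's equation is replaced by V_2=7 for every unit. Per-unit V_4: -50, -44, -80, -38, -62, -68. Mean = -57.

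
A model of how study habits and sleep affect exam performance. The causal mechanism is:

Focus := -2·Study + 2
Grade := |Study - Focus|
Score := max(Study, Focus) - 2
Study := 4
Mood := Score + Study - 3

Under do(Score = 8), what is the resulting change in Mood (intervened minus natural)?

6

The intervention breaks the incoming arrows to Score: Score := max(Study, Focus) - 2 no longer applies, and Score = 8.
Mood = Score + Study - 3  [with Score=8, Study=4]  = 9
Without intervention: Focus = -2·Study + 2  [with Study=4]  = -6; Score = max(Study, Focus) - 2  [with Study=4, Focus=-6]  = 2; Mood = Score + Study - 3  [with Score=2, Study=4]  = 3.
Change = 9 − 3 = 6.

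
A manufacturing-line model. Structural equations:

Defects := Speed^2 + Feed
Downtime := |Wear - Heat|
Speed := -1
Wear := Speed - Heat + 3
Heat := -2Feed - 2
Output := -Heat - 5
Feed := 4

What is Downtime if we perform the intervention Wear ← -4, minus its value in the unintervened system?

The intervention breaks the incoming arrows to Wear: Wear := Speed - Heat + 3 no longer applies, and Wear = -4.
Heat = -2Feed - 2  [with Feed=4]  = -10
Downtime = |Wear - Heat|  [with Wear=-4, Heat=-10]  = 6
Without intervention: Heat = -2Feed - 2  [with Feed=4]  = -10; Wear = Speed - Heat + 3  [with Speed=-1, Heat=-10]  = 12; Downtime = |Wear - Heat|  [with Wear=12, Heat=-10]  = 22.
Change = 6 − 22 = -16.

-16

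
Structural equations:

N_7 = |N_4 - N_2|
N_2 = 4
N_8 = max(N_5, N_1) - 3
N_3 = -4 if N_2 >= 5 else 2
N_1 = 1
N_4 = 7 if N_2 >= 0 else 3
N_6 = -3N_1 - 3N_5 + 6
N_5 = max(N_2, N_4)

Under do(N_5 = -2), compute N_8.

do(N_5=-2) replaces the equation N_5 = max(N_2, N_4) with the constant N_5 = -2.
N_8 = max(N_5, N_1) - 3  [with N_5=-2, N_1=1]  = -2

-2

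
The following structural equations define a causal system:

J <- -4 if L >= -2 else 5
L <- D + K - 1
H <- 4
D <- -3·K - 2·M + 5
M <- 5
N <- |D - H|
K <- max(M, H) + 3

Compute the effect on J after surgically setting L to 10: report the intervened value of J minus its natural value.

-9

The intervention breaks the incoming arrows to L: L <- D + K - 1 no longer applies, and L = 10.
J = -4 if L >= -2 else 5  [with L=10]  = -4
Without intervention: K = max(M, H) + 3  [with M=5, H=4]  = 8; D = -3·K - 2·M + 5  [with K=8, M=5]  = -29; L = D + K - 1  [with D=-29, K=8]  = -22; J = -4 if L >= -2 else 5  [with L=-22]  = 5.
Change = -4 − 5 = -9.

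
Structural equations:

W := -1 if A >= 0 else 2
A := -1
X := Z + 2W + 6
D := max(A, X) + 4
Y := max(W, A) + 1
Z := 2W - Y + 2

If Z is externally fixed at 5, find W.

The intervention breaks the incoming arrows to Z: Z := 2W - Y + 2 no longer applies, and Z = 5.
Since W is not a descendant of the intervened variable, it is unaffected.
W = -1 if A >= 0 else 2  [with A=-1]  = 2

2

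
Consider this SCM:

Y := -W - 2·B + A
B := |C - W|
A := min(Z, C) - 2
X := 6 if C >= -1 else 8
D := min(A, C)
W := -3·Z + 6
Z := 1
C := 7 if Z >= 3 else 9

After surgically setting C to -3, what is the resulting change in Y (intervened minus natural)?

Under do(C=-3), the mechanism C := 7 if Z >= 3 else 9 is discarded; C is fixed at -3.
A = min(Z, C) - 2  [with Z=1, C=-3]  = -5
W = -3·Z + 6  [with Z=1]  = 3
B = |C - W|  [with C=-3, W=3]  = 6
Y = -W - 2·B + A  [with W=3, B=6, A=-5]  = -20
Without intervention: C = 7 if Z >= 3 else 9  [with Z=1]  = 9; A = min(Z, C) - 2  [with Z=1, C=9]  = -1; W = -3·Z + 6  [with Z=1]  = 3; B = |C - W|  [with C=9, W=3]  = 6; Y = -W - 2·B + A  [with W=3, B=6, A=-1]  = -16.
Change = -20 − (-16) = -4.

-4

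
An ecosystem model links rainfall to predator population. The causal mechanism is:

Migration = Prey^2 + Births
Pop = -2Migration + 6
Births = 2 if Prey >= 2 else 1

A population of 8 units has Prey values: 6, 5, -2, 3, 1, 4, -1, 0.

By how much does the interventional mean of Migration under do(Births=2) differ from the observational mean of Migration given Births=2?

-10

The intervention sets Births=2 in all 8 units regardless of Prey. Recomputing Migration per unit gives 38, 27, 6, 11, 3, 18, 3, 2; average 13.5.
Observing Births=2 restricts to units where Births's equation naturally yields 2: Prey ∈ {6, 5, 3, 4}. In that subpopulation Migration = 38, 27, 11, 18, mean 23.5.
Difference = 13.5 − 23.5 = -10.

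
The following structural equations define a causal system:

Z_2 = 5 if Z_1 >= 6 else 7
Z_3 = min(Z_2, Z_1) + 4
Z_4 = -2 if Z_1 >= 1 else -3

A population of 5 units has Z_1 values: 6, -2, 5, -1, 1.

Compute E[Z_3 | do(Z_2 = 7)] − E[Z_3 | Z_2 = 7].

The intervention sets Z_2=7 in all 5 units regardless of Z_1. Recomputing Z_3 per unit gives 10, 2, 9, 3, 5; average 5.8.
E[Z_3|Z_2=7] averages over only the 4 units with Z_2=7 (Z_1 = -2, 5, -1, 1): Z_3 = 2, 9, 3, 5, mean 4.75.
Difference = 5.8 − 4.75 = 1.05.

1.05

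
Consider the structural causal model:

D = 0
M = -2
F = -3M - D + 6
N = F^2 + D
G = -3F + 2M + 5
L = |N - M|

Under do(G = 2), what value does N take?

144

The intervention breaks the incoming arrows to G: G = -3F + 2M + 5 no longer applies, and G = 2.
Since N is not a descendant of the intervened variable, it is unaffected.
F = -3M - D + 6  [with M=-2, D=0]  = 12
N = F^2 + D  [with F=12, D=0]  = 144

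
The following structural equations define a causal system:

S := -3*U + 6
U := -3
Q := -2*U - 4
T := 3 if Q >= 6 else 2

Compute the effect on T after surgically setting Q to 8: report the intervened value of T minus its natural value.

1

Under do(Q=8), the mechanism Q := -2*U - 4 is discarded; Q is fixed at 8.
T = 3 if Q >= 6 else 2  [with Q=8]  = 3
Without intervention: Q = -2*U - 4  [with U=-3]  = 2; T = 3 if Q >= 6 else 2  [with Q=2]  = 2.
Change = 3 − 2 = 1.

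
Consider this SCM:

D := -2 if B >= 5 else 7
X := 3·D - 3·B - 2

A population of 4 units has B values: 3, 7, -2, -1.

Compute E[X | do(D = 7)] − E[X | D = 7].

-5.25

The intervention sets D=7 in all 4 units regardless of B. Recomputing X per unit gives 10, -2, 25, 22; average 13.75.
Observing D=7 restricts to units where D's equation naturally yields 7: B ∈ {3, -2, -1}. In that subpopulation X = 10, 25, 22, mean 19.
Difference = 13.75 − 19 = -5.25.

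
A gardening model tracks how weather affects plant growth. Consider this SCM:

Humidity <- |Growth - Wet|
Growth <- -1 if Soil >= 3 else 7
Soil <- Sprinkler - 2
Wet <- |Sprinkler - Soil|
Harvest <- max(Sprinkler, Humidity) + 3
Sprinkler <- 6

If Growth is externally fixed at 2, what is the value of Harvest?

Under do(Growth=2), the mechanism Growth <- -1 if Soil >= 3 else 7 is discarded; Growth is fixed at 2.
Soil = Sprinkler - 2  [with Sprinkler=6]  = 4
Wet = |Sprinkler - Soil|  [with Sprinkler=6, Soil=4]  = 2
Humidity = |Growth - Wet|  [with Growth=2, Wet=2]  = 0
Harvest = max(Sprinkler, Humidity) + 3  [with Sprinkler=6, Humidity=0]  = 9

9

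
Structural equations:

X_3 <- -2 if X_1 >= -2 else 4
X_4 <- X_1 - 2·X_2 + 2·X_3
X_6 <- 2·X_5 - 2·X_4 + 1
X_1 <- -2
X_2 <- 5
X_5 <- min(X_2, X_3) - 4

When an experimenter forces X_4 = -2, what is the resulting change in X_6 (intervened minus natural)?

-28

Under do(X_4=-2), the mechanism X_4 <- X_1 - 2·X_2 + 2·X_3 is discarded; X_4 is fixed at -2.
X_3 = -2 if X_1 >= -2 else 4  [with X_1=-2]  = -2
X_5 = min(X_2, X_3) - 4  [with X_2=5, X_3=-2]  = -6
X_6 = 2·X_5 - 2·X_4 + 1  [with X_5=-6, X_4=-2]  = -7
Without intervention: X_3 = -2 if X_1 >= -2 else 4  [with X_1=-2]  = -2; X_4 = X_1 - 2·X_2 + 2·X_3  [with X_1=-2, X_2=5, X_3=-2]  = -16; X_5 = min(X_2, X_3) - 4  [with X_2=5, X_3=-2]  = -6; X_6 = 2·X_5 - 2·X_4 + 1  [with X_5=-6, X_4=-16]  = 21.
Change = -7 − 21 = -28.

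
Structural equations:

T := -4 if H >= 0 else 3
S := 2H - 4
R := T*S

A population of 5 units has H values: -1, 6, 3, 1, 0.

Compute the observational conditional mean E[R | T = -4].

Conditioning on T=-4 selects the 4 unit(s) with H ∈ {6, 3, 1, 0}. Their R values: -32, -8, 8, 16. Mean = -4.

-4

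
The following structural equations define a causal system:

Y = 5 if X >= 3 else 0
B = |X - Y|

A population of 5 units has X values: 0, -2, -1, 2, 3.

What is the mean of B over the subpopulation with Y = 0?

1.25

E[B|Y=0] averages over only the 4 units with Y=0 (X = 0, -2, -1, 2): B = 0, 2, 1, 2, mean 1.25.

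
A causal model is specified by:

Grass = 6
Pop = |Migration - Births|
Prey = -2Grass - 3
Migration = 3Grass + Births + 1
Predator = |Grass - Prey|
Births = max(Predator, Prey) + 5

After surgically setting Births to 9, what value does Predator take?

Under do(Births=9), the mechanism Births = max(Predator, Prey) + 5 is discarded; Births is fixed at 9.
Since Predator is not a descendant of the intervened variable, it is unaffected.
Prey = -2Grass - 3  [with Grass=6]  = -15
Predator = |Grass - Prey|  [with Grass=6, Prey=-15]  = 21

21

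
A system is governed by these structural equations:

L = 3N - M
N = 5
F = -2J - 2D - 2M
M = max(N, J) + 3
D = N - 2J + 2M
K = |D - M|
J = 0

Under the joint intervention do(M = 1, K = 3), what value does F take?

Under do(M = 1, K = 3), each intervened variable's structural equation is replaced by its fixed value.
D = N - 2J + 2M  [with N=5, J=0, M=1]  = 7
F = -2J - 2D - 2M  [with J=0, D=7, M=1]  = -16

-16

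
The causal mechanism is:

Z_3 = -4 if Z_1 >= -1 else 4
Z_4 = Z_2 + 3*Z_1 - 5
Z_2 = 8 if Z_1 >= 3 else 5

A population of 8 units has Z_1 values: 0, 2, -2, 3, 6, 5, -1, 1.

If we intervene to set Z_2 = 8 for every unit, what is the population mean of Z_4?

8.25

do(Z_2=8) breaks Z_2's dependence on Z_1. With Z_2=8 fixed, Z_4 across the units is 3, 9, -3, 12, 21, 18, 0, 6, mean 8.25.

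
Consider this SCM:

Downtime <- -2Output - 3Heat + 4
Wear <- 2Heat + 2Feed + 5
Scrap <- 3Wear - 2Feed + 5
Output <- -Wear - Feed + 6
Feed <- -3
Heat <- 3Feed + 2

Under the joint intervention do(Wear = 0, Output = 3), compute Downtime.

19

Setting Wear = 0, Output = 3 by intervention discards those variables' equations.
Heat = 3Feed + 2  [with Feed=-3]  = -7
Downtime = -2Output - 3Heat + 4  [with Output=3, Heat=-7]  = 19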